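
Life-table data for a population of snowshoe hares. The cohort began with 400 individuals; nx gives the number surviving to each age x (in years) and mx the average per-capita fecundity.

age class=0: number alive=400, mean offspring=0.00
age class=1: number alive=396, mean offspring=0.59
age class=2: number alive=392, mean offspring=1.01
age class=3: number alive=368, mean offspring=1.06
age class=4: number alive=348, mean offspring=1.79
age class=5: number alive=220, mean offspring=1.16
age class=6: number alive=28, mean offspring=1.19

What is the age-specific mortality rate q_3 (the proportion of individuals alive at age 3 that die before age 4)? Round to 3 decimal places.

0.054

lx = nx/n0 = nx/400: 1, 0.99, 0.98, 0.92, 0.87, 0.55, 0.07
q_3 = (l_3 − l_4) / l_3 = (0.92 − 0.87) / 0.92
     = 0.05 / 0.92 = 0.054348… → 0.054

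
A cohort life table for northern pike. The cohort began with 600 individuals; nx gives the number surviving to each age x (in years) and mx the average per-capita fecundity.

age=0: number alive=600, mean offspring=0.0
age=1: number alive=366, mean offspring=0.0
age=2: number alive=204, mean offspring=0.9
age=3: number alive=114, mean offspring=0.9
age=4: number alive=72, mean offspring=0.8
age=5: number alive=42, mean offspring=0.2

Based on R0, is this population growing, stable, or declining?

lx = nx/n0 = nx/600: 1, 0.61, 0.34, 0.19, 0.12, 0.07
R0 = Σ lx·mx = 0 + 0 + 0.306 + 0.171 + 0.096 + 0.014 = 0.587
R0 < 1, so the population is declining.

declining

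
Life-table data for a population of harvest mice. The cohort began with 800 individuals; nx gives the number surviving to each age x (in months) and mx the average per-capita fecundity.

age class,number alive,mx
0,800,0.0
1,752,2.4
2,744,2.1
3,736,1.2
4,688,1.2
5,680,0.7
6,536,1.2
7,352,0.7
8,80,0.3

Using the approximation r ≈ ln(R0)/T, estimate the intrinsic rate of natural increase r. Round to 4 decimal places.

lx = nx/n0 = nx/800: 1, 0.94, 0.93, 0.92, 0.86, 0.85, 0.67, 0.44, 0.1
R0 = Σ lx·mx = 0 + 2.256 + 1.953 + 1.104 + 1.032 + 0.595 + 0.804 + 0.308 + 0.03 = 8.082
Σ x·lx·mx = 23.797; T = 23.797/8.082 = 2.94444…
r ≈ ln(R0)/T = ln(8.082)/2.94444… = 0.709689… → 0.7097

0.7097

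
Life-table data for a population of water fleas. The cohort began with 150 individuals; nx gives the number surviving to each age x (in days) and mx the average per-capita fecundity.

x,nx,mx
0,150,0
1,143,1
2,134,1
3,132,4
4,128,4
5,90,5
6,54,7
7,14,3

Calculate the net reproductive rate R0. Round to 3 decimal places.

14.580

lx = nx/n0 = nx/150: 1, 0.95333…, 0.89333…, 0.88, 0.85333…, 0.6, 0.36, 0.09333…
lx·mx by age: 0, 0.953333…, 0.893333…, 3.52, 3.413333…, 3, 2.52, 0.28…
R0 = Σ lx·mx = 14.58… → 14.580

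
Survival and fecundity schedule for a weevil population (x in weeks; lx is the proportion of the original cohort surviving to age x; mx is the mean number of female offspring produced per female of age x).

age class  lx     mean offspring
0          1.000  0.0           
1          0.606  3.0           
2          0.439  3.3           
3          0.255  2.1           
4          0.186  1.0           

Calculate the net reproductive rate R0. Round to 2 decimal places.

3.99

lx·mx by age: 0, 1.818, 1.4487, 0.5355, 0.186
R0 = Σ lx·mx = 3.9882 → 3.99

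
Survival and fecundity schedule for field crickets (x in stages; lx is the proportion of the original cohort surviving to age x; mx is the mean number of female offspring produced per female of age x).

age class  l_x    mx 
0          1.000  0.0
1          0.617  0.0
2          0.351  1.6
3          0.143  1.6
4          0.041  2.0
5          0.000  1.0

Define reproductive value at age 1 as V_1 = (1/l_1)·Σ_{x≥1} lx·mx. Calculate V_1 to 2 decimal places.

1.41

lx·mx for x ≥ 1: 0, 0.5616, 0.2288, 0.082, 0 → sum = 0.8724
V_1 = 0.8724 / l_1 = 0.8724 / 0.617 = 1.413938… → 1.41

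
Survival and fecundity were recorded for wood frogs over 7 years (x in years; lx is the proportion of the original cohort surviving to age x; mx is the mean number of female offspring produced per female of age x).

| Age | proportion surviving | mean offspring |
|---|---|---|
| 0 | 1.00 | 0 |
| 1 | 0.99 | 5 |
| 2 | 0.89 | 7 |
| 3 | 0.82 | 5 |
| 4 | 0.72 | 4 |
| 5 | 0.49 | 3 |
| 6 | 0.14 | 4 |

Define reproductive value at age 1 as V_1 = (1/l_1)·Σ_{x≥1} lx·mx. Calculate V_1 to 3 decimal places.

lx·mx for x ≥ 1: 4.95, 6.23, 4.1, 2.88, 1.47, 0.56 → sum = 20.19
V_1 = 20.19 / l_1 = 20.19 / 0.99 = 20.393939… → 20.394

20.394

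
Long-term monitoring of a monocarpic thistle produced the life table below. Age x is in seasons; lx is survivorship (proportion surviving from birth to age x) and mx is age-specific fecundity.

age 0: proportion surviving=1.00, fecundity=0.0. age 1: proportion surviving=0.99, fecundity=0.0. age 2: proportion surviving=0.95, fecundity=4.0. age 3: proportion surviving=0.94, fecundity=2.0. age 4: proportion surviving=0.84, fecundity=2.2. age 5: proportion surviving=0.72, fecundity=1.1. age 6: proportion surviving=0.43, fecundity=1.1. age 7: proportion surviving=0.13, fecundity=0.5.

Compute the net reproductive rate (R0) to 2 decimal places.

8.86

lx·mx by age: 0, 0, 3.8, 1.88, 1.848, 0.792, 0.473, 0.065
R0 = Σ lx·mx = 8.858 → 8.86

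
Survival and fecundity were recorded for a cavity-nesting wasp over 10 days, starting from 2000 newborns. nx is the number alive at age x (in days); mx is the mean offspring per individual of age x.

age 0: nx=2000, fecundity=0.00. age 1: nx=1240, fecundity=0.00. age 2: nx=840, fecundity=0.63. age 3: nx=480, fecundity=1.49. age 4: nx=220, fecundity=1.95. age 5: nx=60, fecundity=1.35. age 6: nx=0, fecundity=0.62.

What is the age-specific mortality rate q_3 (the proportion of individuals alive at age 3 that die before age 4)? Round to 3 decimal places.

0.542

lx = nx/n0 = nx/2000: 1, 0.62, 0.42, 0.24, 0.11, 0.03, 0
q_3 = (l_3 − l_4) / l_3 = (0.24 − 0.11) / 0.24
     = 0.13 / 0.24 = 0.541667… → 0.542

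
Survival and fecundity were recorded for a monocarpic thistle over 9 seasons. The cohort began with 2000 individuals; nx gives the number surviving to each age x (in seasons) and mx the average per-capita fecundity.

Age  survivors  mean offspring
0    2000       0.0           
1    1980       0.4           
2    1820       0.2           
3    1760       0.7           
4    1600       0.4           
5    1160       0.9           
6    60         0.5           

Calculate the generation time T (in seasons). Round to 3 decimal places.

3.212

lx = nx/n0 = nx/2000: 1, 0.99, 0.91, 0.88, 0.8, 0.58, 0.03
lx·mx: 0, 0.396, 0.182, 0.616, 0.32, 0.522, 0.015 → R0 = 2.051
x·lx·mx: 0, 0.396, 0.364, 1.848, 1.28, 2.61, 0.09 → Σ = 6.588
T = 6.588 / 2.051 = 3.212092… → 3.212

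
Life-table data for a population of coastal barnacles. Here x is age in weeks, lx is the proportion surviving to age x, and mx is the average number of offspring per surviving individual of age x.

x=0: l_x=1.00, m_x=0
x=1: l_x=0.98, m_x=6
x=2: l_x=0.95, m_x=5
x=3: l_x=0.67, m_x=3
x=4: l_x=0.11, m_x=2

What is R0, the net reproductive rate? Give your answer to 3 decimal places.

lx·mx by age: 0, 5.88, 4.75, 2.01, 0.22
R0 = Σ lx·mx = 12.86 → 12.860

12.860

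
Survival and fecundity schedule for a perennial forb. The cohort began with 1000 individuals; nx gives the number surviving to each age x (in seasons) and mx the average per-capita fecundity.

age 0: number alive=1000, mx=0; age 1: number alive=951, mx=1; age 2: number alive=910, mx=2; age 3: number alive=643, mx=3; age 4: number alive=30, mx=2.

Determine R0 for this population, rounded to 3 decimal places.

lx = nx/n0 = nx/1000: 1, 0.951, 0.91, 0.643, 0.03
lx·mx by age: 0, 0.951, 1.82, 1.929, 0.06
R0 = Σ lx·mx = 4.76 → 4.760

4.760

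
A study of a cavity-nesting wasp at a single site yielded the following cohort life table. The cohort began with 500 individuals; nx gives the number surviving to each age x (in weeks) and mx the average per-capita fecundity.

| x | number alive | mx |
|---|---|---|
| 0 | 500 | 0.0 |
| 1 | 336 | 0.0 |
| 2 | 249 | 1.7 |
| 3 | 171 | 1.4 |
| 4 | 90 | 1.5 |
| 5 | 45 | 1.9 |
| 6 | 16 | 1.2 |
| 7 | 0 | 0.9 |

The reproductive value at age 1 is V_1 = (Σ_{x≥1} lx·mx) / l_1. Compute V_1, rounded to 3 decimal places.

2.686

lx = nx/n0 = nx/500: 1, 0.672, 0.498, 0.342, 0.18, 0.09, 0.032, 0
lx·mx for x ≥ 1: 0, 0.8466, 0.4788, 0.27, 0.171, 0.0384, 0 → sum = 1.8048
V_1 = 1.8048 / l_1 = 1.8048 / 0.672 = 2.685714… → 2.686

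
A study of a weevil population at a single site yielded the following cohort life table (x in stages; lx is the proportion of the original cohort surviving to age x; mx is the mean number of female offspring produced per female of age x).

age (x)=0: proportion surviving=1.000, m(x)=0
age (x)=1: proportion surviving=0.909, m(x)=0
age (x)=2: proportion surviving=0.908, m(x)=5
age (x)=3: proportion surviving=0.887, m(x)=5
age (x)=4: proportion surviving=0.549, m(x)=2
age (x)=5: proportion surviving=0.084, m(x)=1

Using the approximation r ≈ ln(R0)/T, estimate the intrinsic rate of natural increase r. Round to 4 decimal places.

0.8657

R0 = Σ lx·mx = 0 + 0 + 4.54 + 4.435 + 1.098 + 0.084 = 10.157
Σ x·lx·mx = 27.197; T = 27.197/10.157 = 2.67766…
r ≈ ln(R0)/T = ln(10.157)/2.67766… = 0.865742… → 0.8657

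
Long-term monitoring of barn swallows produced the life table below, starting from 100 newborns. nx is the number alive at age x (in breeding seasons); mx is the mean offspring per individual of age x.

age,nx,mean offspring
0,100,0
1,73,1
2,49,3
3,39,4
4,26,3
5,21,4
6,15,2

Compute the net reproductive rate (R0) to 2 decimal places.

lx = nx/n0 = nx/100: 1, 0.73, 0.49, 0.39, 0.26, 0.21, 0.15
lx·mx by age: 0, 0.73, 1.47, 1.56, 0.78, 0.84, 0.3
R0 = Σ lx·mx = 5.68 → 5.68

5.68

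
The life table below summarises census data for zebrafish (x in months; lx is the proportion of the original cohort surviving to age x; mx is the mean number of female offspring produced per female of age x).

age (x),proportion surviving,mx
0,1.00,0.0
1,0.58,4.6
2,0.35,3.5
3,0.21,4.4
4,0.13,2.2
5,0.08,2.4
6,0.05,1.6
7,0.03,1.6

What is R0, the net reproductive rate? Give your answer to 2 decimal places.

5.42

lx·mx by age: 0, 2.668, 1.225, 0.924, 0.286, 0.192, 0.08, 0.048
R0 = Σ lx·mx = 5.423 → 5.42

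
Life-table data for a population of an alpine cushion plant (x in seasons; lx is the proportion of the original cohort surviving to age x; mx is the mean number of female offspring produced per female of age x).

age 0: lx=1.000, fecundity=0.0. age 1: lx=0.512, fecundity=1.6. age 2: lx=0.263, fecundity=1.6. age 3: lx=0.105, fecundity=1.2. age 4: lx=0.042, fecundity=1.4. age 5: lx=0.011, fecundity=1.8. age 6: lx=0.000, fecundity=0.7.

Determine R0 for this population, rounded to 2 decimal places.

lx·mx by age: 0, 0.8192, 0.4208, 0.126, 0.0588, 0.0198, 0
R0 = Σ lx·mx = 1.4446 → 1.44

1.44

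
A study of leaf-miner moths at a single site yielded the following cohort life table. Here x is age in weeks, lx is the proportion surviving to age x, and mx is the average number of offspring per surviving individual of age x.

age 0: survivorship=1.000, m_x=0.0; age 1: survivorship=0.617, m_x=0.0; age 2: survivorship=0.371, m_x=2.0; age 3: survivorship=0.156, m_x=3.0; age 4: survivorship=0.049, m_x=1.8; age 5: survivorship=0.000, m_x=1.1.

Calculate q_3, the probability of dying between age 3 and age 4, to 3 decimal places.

q_3 = (l_3 − l_4) / l_3 = (0.156 − 0.049) / 0.156
     = 0.107 / 0.156 = 0.685897… → 0.686

0.686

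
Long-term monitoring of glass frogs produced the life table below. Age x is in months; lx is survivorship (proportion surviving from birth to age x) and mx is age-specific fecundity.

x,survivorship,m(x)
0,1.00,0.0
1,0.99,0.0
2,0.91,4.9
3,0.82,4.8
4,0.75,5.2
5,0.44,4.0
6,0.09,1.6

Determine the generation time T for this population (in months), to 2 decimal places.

lx·mx: 0, 0, 4.459, 3.936, 3.9, 1.76, 0.144 → R0 = 14.199
x·lx·mx: 0, 0, 8.918, 11.808, 15.6, 8.8, 0.864 → Σ = 45.99
T = 45.99 / 14.199 = 3.23896… → 3.24

3.24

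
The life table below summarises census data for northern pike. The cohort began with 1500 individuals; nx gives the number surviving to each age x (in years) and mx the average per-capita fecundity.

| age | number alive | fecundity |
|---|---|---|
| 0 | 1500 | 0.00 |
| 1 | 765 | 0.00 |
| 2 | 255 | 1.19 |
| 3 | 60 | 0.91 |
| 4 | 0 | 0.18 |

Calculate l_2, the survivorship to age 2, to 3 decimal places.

l_2 = n_2/n_0 = 255/1500 = 0.17 → 0.170

0.170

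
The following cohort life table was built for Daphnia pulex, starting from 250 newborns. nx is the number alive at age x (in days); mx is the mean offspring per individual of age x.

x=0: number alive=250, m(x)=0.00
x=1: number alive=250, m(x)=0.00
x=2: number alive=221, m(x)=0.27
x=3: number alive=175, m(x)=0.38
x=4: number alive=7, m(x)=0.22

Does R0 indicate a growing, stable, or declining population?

declining

lx = nx/n0 = nx/250: 1, 1, 0.884, 0.7, 0.028
R0 = Σ lx·mx = 0 + 0 + 0.23868 + 0.266 + 0.00616 = 0.51084
R0 < 1, so the population is declining.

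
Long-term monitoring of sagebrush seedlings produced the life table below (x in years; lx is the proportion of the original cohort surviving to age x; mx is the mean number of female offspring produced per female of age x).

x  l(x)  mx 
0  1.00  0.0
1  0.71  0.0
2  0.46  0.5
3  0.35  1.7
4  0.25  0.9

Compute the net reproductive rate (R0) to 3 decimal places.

lx·mx by age: 0, 0, 0.23, 0.595, 0.225
R0 = Σ lx·mx = 1.05 → 1.050

1.050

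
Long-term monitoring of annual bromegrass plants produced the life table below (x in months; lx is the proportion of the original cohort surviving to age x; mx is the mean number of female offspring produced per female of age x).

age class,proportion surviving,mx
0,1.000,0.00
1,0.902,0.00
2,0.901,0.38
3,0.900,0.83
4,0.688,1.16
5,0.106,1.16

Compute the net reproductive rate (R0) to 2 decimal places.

lx·mx by age: 0, 0, 0.34238, 0.747, 0.79808, 0.12296
R0 = Σ lx·mx = 2.01042 → 2.01

2.01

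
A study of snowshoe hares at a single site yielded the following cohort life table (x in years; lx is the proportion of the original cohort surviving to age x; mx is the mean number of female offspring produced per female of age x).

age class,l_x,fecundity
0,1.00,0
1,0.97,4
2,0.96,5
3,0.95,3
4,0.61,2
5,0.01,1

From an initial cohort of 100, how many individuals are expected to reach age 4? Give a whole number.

61

Expected survivors = N0 · l_4 = 100 × 0.61 = 61 → 61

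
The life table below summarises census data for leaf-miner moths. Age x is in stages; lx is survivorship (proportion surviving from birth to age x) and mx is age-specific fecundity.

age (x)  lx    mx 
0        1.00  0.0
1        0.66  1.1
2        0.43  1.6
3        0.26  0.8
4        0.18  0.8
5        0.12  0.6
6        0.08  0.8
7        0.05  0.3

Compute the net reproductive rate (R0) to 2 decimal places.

1.92

lx·mx by age: 0, 0.726, 0.688, 0.208, 0.144, 0.072, 0.064, 0.015
R0 = Σ lx·mx = 1.917 → 1.92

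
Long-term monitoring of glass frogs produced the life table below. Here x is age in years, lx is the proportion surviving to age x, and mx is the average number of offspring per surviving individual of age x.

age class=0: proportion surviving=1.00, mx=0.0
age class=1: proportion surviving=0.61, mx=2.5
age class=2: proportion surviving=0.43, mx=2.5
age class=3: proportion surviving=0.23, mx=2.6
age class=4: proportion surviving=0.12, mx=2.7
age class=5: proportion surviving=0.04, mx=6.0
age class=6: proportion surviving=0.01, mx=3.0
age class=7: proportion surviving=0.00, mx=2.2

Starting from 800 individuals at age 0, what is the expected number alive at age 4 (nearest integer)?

Expected survivors = N0 · l_4 = 800 × 0.12 = 96 → 96

96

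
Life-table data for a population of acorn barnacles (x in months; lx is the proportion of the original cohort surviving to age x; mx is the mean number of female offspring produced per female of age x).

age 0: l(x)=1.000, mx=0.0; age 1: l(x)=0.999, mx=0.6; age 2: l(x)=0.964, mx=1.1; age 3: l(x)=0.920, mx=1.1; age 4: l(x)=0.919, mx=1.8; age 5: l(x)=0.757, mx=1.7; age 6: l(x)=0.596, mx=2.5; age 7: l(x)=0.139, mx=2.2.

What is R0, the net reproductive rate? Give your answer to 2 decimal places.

lx·mx by age: 0, 0.5994, 1.0604, 1.012, 1.6542, 1.2869, 1.49, 0.3058
R0 = Σ lx·mx = 7.4087 → 7.41

7.41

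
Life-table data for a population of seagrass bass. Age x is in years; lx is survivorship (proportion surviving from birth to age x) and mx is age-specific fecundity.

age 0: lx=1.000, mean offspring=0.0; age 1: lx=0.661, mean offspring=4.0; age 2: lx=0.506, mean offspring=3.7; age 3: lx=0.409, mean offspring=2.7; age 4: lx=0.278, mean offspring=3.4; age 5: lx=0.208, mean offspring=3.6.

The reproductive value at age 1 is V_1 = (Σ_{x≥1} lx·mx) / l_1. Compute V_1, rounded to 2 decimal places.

lx·mx for x ≥ 1: 2.644, 1.8722, 1.1043, 0.9452, 0.7488 → sum = 7.3145
V_1 = 7.3145 / l_1 = 7.3145 / 0.661 = 11.065809… → 11.07

11.07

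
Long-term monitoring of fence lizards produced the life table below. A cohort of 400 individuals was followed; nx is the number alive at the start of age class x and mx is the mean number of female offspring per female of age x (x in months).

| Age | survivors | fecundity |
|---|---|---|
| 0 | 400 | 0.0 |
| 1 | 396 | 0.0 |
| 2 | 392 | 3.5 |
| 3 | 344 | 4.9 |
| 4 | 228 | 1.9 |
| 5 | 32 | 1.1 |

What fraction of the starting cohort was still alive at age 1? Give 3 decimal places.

0.990

l_1 = n_1/n_0 = 396/400 = 0.99 → 0.990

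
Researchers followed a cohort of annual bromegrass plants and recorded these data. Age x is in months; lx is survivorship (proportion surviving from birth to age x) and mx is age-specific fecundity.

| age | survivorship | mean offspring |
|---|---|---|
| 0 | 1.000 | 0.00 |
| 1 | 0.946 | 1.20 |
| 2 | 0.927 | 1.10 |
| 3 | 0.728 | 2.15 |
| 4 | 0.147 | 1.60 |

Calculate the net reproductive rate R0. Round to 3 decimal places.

lx·mx by age: 0, 1.1352, 1.0197, 1.5652, 0.2352
R0 = Σ lx·mx = 3.9553 → 3.955

3.955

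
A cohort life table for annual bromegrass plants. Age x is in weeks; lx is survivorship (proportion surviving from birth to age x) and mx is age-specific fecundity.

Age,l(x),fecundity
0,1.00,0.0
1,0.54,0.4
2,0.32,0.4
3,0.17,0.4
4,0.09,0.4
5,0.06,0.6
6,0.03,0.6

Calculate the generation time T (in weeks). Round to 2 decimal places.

lx·mx: 0, 0.216, 0.128, 0.068, 0.036, 0.036, 0.018 → R0 = 0.502
x·lx·mx: 0, 0.216, 0.256, 0.204, 0.144, 0.18, 0.108 → Σ = 1.108
T = 1.108 / 0.502 = 2.207171… → 2.21

2.21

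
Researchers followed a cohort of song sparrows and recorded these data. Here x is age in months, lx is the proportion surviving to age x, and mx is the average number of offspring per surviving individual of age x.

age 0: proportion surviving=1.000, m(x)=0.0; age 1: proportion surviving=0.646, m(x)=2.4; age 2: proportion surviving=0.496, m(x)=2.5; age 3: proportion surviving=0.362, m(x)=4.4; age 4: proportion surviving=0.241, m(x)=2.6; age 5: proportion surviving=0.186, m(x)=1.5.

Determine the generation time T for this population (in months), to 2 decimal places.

lx·mx: 0, 1.5504, 1.24, 1.5928, 0.6266, 0.279 → R0 = 5.2888
x·lx·mx: 0, 1.5504, 2.48, 4.7784, 2.5064, 1.395 → Σ = 12.7102
T = 12.7102 / 5.2888 = 2.403229… → 2.40

2.40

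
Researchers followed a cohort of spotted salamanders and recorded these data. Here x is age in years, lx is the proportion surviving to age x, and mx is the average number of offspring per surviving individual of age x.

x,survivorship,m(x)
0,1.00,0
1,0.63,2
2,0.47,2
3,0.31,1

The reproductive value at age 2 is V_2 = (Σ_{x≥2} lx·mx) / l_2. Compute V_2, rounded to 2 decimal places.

2.66

lx·mx for x ≥ 2: 0.94, 0.31 → sum = 1.25
V_2 = 1.25 / l_2 = 1.25 / 0.47 = 2.659574… → 2.66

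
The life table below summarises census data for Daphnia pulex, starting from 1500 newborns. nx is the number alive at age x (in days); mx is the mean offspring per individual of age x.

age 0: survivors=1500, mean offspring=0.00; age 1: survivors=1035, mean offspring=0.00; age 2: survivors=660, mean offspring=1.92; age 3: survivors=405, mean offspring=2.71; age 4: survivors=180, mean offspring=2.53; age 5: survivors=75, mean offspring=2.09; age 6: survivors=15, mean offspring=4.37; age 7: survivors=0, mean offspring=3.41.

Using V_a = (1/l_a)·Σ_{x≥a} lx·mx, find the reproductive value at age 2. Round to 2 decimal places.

4.61

lx = nx/n0 = nx/1500: 1, 0.69, 0.44, 0.27, 0.12, 0.05, 0.01, 0
lx·mx for x ≥ 2: 0.8448, 0.7317, 0.3036, 0.1045, 0.0437, 0 → sum = 2.0283
V_2 = 2.0283 / l_2 = 2.0283 / 0.44 = 4.609773… → 4.61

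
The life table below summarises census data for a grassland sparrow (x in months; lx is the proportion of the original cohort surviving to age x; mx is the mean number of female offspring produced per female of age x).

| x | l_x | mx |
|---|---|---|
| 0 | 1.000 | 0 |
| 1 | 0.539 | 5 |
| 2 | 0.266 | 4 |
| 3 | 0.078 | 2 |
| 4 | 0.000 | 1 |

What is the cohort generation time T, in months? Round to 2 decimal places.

1.35

lx·mx: 0, 2.695, 1.064, 0.156, 0 → R0 = 3.915
x·lx·mx: 0, 2.695, 2.128, 0.468, 0 → Σ = 5.291
T = 5.291 / 3.915 = 1.351469… → 1.35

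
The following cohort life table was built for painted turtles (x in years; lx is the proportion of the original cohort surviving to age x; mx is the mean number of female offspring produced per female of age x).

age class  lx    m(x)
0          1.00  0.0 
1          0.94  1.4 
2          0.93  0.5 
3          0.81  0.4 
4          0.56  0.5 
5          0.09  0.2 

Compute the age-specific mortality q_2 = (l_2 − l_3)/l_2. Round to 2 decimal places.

q_2 = (l_2 − l_3) / l_2 = (0.93 − 0.81) / 0.93
     = 0.12 / 0.93 = 0.129032… → 0.13

0.13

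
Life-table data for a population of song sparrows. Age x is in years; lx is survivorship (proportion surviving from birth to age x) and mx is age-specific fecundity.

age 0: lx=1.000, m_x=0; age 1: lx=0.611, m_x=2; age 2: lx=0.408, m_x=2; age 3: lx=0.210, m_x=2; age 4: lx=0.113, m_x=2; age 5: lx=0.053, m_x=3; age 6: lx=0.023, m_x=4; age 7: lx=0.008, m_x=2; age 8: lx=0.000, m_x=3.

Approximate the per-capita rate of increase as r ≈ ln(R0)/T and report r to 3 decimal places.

0.493

R0 = Σ lx·mx = 0 + 1.222 + 0.816 + 0.42 + 0.226 + 0.159 + 0.092 + 0.016 + 0 = 2.951
Σ x·lx·mx = 6.477; T = 6.477/2.951 = 2.19485…
r ≈ ln(R0)/T = ln(2.951)/2.19485… = 0.49304… → 0.493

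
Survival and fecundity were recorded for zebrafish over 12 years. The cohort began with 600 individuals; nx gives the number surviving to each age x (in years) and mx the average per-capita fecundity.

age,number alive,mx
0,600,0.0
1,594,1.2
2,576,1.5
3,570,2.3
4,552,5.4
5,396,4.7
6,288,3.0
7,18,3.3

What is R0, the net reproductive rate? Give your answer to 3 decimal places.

lx = nx/n0 = nx/600: 1, 0.99, 0.96, 0.95, 0.92, 0.66, 0.48, 0.03
lx·mx by age: 0, 1.188, 1.44, 2.185, 4.968, 3.102, 1.44, 0.099
R0 = Σ lx·mx = 14.422 → 14.422

14.422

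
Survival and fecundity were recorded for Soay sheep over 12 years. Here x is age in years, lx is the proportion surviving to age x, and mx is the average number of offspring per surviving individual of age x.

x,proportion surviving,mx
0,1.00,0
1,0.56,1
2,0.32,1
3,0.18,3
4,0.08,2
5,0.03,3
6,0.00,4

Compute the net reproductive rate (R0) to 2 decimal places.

1.67

lx·mx by age: 0, 0.56, 0.32, 0.54, 0.16, 0.09, 0
R0 = Σ lx·mx = 1.67 → 1.67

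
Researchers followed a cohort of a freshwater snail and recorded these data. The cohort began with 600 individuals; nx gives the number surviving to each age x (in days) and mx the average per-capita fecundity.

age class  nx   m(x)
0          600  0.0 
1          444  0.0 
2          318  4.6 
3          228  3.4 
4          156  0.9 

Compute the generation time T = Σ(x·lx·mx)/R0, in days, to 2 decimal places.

2.44

lx = nx/n0 = nx/600: 1, 0.74, 0.53, 0.38, 0.26
lx·mx: 0, 0, 2.438, 1.292, 0.234 → R0 = 3.964
x·lx·mx: 0, 0, 4.876, 3.876, 0.936 → Σ = 9.688
T = 9.688 / 3.964 = 2.443996… → 2.44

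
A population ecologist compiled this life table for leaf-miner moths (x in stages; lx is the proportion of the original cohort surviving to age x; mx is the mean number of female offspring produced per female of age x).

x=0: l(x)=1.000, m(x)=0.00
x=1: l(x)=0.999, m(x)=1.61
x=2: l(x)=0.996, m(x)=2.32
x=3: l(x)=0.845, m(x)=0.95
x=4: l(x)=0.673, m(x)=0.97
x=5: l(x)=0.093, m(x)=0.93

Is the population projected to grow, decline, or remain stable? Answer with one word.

growing

R0 = Σ lx·mx = 0 + 1.60839 + 2.31072 + 0.80275 + 0.65281 + 0.08649 = 5.46116
R0 > 1, so the population is growing.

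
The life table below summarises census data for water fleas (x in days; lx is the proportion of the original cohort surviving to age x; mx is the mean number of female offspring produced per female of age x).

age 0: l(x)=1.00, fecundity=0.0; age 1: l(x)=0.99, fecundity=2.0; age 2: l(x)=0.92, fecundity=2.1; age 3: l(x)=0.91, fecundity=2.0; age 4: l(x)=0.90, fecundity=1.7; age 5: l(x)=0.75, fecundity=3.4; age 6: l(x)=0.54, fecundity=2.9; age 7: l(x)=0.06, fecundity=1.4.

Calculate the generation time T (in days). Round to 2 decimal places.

lx·mx: 0, 1.98, 1.932, 1.82, 1.53, 2.55, 1.566, 0.084 → R0 = 11.462
x·lx·mx: 0, 1.98, 3.864, 5.46, 6.12, 12.75, 9.396, 0.588 → Σ = 40.158
T = 40.158 / 11.462 = 3.503577… → 3.50

3.50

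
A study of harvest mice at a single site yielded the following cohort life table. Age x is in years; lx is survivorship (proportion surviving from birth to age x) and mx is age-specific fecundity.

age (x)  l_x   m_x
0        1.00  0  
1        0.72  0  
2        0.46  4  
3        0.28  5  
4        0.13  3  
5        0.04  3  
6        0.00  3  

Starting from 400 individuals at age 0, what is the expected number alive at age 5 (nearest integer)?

Expected survivors = N0 · l_5 = 400 × 0.04 = 16 → 16

16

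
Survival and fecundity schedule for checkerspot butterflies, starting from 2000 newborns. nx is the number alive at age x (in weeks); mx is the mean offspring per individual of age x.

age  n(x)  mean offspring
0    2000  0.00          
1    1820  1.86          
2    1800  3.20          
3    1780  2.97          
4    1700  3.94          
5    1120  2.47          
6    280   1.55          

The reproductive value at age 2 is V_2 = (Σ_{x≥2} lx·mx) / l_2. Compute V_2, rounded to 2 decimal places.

lx = nx/n0 = nx/2000: 1, 0.91, 0.9, 0.89, 0.85, 0.56, 0.14
lx·mx for x ≥ 2: 2.88, 2.6433, 3.349, 1.3832, 0.217 → sum = 10.4725
V_2 = 10.4725 / l_2 = 10.4725 / 0.9 = 11.636111… → 11.64

11.64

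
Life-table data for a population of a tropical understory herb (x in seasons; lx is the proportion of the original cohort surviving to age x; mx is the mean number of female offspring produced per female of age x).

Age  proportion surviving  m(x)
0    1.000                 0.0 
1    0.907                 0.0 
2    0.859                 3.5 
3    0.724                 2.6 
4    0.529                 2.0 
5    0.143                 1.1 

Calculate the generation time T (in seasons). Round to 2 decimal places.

2.73

lx·mx: 0, 0, 3.0065, 1.8824, 1.058, 0.1573 → R0 = 6.1042
x·lx·mx: 0, 0, 6.013, 5.6472, 4.232, 0.7865 → Σ = 16.6787
T = 16.6787 / 6.1042 = 2.732332… → 2.73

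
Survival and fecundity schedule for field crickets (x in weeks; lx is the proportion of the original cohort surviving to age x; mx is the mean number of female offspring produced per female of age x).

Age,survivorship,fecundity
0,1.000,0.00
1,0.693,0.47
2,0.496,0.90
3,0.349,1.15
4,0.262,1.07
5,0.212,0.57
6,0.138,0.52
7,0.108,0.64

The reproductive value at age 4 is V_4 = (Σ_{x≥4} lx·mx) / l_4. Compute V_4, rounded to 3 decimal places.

2.069

lx·mx for x ≥ 4: 0.28034, 0.12084, 0.07176, 0.06912 → sum = 0.54206
V_4 = 0.54206 / l_4 = 0.54206 / 0.262 = 2.068931… → 2.069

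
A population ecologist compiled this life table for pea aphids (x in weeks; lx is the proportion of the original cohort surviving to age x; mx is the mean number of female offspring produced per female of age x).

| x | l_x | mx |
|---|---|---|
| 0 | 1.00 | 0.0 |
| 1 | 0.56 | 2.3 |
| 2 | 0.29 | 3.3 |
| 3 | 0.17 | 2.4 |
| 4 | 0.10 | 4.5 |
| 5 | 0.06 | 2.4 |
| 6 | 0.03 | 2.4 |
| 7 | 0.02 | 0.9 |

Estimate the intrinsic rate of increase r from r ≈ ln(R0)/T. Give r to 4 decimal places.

0.5359

R0 = Σ lx·mx = 0 + 1.288 + 0.957 + 0.408 + 0.45 + 0.144 + 0.072 + 0.018 = 3.337
Σ x·lx·mx = 7.504; T = 7.504/3.337 = 2.24873…
r ≈ ln(R0)/T = ln(3.337)/2.24873… = 0.535891… → 0.5359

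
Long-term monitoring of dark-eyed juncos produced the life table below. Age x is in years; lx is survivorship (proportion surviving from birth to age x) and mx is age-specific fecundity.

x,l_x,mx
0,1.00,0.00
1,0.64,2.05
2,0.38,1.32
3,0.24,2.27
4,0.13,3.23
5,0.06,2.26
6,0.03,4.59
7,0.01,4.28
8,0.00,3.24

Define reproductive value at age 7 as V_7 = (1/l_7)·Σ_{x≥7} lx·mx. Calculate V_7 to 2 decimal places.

4.28

lx·mx for x ≥ 7: 0.0428, 0 → sum = 0.0428
V_7 = 0.0428 / l_7 = 0.0428 / 0.01 = 4.28 → 4.28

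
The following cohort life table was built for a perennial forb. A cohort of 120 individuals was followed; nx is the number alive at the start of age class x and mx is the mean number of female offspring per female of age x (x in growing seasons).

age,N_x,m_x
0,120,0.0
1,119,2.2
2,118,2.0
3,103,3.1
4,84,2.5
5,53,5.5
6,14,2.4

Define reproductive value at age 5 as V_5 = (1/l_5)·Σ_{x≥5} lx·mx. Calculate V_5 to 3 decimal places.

lx = nx/n0 = nx/120: 1, 0.99167…, 0.98333…, 0.85833…, 0.7, 0.44167…, 0.11667…
lx·mx for x ≥ 5: 2.429167…, 0.28… → sum = 2.709167…
V_5 = 2.709167… / l_5 = 2.709167… / 0.441667… = 6.133962… → 6.134

6.134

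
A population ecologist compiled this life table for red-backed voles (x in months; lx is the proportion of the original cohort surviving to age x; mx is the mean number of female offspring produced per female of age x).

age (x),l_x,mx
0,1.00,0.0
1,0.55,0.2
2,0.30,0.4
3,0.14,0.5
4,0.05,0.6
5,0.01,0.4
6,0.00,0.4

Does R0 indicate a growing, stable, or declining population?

declining

R0 = Σ lx·mx = 0 + 0.11 + 0.12 + 0.07 + 0.03 + 0.004 + 0 = 0.334
R0 < 1, so the population is declining.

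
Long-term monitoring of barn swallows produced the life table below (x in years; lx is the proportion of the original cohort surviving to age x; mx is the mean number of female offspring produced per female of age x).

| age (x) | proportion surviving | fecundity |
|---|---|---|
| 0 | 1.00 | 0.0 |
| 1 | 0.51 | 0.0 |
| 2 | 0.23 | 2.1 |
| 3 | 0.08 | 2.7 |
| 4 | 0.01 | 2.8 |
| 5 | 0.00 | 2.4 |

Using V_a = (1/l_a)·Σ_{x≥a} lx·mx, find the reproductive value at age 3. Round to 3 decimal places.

lx·mx for x ≥ 3: 0.216, 0.028, 0 → sum = 0.244
V_3 = 0.244 / l_3 = 0.244 / 0.08 = 3.05 → 3.050

3.050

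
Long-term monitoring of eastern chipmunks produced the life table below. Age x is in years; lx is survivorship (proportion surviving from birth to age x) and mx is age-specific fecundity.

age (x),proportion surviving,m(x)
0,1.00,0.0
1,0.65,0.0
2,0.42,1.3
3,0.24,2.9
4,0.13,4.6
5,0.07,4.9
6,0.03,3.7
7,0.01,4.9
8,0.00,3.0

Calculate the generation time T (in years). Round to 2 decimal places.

3.54

lx·mx: 0, 0, 0.546, 0.696, 0.598, 0.343, 0.111, 0.049, 0 → R0 = 2.343
x·lx·mx: 0, 0, 1.092, 2.088, 2.392, 1.715, 0.666, 0.343, 0 → Σ = 8.296
T = 8.296 / 2.343 = 3.54076… → 3.54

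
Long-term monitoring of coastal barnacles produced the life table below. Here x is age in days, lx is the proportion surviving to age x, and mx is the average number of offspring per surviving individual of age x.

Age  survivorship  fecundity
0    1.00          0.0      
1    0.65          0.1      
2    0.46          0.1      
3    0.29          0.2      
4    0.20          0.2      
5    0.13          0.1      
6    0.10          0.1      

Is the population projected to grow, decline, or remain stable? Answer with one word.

declining

R0 = Σ lx·mx = 0 + 0.065 + 0.046 + 0.058 + 0.04 + 0.013 + 0.01 = 0.232
R0 < 1, so the population is declining.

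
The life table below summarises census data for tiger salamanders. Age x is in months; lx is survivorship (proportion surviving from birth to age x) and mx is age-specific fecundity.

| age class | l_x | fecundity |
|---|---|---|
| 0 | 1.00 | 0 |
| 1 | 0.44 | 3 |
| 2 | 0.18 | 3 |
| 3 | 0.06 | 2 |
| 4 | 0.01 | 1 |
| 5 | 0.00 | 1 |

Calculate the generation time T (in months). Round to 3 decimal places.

lx·mx: 0, 1.32, 0.54, 0.12, 0.01, 0 → R0 = 1.99
x·lx·mx: 0, 1.32, 1.08, 0.36, 0.04, 0 → Σ = 2.8
T = 2.8 / 1.99 = 1.407035… → 1.407

1.407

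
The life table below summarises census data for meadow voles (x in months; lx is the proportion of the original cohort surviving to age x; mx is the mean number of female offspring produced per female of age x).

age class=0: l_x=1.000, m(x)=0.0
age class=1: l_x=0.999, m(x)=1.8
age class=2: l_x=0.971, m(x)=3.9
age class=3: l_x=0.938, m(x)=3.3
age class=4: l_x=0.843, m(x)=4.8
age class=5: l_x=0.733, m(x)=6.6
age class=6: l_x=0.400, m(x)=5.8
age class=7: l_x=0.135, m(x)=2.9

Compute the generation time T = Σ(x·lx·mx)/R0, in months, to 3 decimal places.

lx·mx: 0, 1.7982, 3.7869, 3.0954, 4.0464, 4.8378, 2.32, 0.3915 → R0 = 20.2762
x·lx·mx: 0, 1.7982, 7.5738, 9.2862, 16.1856, 24.189, 13.92, 2.7405 → Σ = 75.6933
T = 75.6933 / 20.2762 = 3.733111… → 3.733

3.733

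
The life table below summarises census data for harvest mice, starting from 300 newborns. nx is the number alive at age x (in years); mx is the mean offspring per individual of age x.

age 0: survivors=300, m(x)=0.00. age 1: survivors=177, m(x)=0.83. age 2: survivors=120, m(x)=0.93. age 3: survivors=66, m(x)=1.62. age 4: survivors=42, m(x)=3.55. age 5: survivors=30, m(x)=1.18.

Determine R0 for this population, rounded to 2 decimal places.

lx = nx/n0 = nx/300: 1, 0.59, 0.4, 0.22, 0.14, 0.1
lx·mx by age: 0, 0.4897, 0.372, 0.3564, 0.497, 0.118
R0 = Σ lx·mx = 1.8331 → 1.83

1.83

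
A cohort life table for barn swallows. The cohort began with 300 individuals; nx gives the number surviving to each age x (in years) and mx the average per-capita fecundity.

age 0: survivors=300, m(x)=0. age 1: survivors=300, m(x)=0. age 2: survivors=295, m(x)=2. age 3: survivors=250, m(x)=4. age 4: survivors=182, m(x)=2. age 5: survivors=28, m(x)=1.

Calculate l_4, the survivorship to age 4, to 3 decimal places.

l_4 = n_4/n_0 = 182/300 = 0.606667… → 0.607

0.607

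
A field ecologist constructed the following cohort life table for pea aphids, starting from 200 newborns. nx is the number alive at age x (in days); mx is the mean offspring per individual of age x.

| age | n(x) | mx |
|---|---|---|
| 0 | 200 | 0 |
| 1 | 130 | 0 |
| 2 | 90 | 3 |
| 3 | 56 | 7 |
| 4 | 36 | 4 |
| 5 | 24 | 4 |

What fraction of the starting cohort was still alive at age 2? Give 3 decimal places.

0.450

l_2 = n_2/n_0 = 90/200 = 0.45 → 0.450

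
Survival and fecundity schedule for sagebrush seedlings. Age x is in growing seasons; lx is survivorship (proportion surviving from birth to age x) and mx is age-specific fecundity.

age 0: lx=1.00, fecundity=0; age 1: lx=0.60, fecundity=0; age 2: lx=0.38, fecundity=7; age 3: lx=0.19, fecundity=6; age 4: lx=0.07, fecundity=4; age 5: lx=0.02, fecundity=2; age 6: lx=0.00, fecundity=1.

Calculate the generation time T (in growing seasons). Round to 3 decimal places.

2.442

lx·mx: 0, 0, 2.66, 1.14, 0.28, 0.04, 0 → R0 = 4.12
x·lx·mx: 0, 0, 5.32, 3.42, 1.12, 0.2, 0 → Σ = 10.06
T = 10.06 / 4.12 = 2.441748… → 2.442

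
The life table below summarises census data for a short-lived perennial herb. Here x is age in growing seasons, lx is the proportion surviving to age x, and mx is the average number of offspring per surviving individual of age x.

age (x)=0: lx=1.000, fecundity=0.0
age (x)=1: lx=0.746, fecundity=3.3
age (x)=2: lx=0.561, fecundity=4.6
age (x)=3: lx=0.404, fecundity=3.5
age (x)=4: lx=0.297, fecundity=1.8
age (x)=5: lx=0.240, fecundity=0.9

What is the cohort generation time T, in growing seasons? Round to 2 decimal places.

2.09

lx·mx: 0, 2.4618, 2.5806, 1.414, 0.5346, 0.216 → R0 = 7.207
x·lx·mx: 0, 2.4618, 5.1612, 4.242, 2.1384, 1.08 → Σ = 15.0834
T = 15.0834 / 7.207 = 2.092882… → 2.09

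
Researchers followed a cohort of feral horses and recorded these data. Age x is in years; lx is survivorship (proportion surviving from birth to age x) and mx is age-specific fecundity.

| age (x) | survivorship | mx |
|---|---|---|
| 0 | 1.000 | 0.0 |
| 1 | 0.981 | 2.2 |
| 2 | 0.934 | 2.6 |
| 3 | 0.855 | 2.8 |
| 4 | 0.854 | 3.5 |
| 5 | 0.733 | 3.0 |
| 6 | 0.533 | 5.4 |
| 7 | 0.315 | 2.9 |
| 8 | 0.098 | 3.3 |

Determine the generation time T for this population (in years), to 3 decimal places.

lx·mx: 0, 2.1582, 2.4284, 2.394, 2.989, 2.199, 2.8782, 0.9135, 0.3234 → R0 = 16.2837
x·lx·mx: 0, 2.1582, 4.8568, 7.182, 11.956, 10.995, 17.2692, 6.3945, 2.5872 → Σ = 63.3989
T = 63.3989 / 16.2837 = 3.893396… → 3.893

3.893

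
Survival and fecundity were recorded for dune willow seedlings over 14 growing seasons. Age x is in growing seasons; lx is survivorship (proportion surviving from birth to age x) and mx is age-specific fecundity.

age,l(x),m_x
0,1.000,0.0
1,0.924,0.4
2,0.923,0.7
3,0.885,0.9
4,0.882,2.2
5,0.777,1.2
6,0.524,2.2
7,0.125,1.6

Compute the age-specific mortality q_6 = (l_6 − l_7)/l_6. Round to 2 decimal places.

q_6 = (l_6 − l_7) / l_6 = (0.524 − 0.125) / 0.524
     = 0.399 / 0.524 = 0.76145… → 0.76

0.76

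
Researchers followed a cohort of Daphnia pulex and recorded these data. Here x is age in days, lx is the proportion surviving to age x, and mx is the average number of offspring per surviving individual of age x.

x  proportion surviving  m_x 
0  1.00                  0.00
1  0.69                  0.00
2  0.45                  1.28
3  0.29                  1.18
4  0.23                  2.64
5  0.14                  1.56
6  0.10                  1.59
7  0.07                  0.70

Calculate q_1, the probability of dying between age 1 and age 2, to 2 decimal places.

0.35

q_1 = (l_1 − l_2) / l_1 = (0.69 − 0.45) / 0.69
     = 0.24 / 0.69 = 0.347826… → 0.35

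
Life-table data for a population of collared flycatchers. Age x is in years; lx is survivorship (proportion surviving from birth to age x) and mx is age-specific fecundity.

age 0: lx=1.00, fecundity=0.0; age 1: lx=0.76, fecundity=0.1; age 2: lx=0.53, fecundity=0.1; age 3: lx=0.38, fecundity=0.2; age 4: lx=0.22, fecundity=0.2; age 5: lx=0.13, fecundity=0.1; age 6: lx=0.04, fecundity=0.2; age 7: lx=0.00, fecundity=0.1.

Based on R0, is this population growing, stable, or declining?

R0 = Σ lx·mx = 0 + 0.076 + 0.053 + 0.076 + 0.044 + 0.013 + 0.008 + 0 = 0.27
R0 < 1, so the population is declining.

declining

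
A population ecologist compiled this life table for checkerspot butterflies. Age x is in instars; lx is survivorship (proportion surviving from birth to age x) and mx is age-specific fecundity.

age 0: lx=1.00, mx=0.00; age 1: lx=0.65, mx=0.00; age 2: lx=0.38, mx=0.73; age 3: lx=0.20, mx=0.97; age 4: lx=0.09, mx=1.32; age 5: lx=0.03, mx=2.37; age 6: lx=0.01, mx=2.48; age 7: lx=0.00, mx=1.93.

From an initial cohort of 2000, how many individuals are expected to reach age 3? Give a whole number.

Expected survivors = N0 · l_3 = 2000 × 0.20 = 400 → 400

400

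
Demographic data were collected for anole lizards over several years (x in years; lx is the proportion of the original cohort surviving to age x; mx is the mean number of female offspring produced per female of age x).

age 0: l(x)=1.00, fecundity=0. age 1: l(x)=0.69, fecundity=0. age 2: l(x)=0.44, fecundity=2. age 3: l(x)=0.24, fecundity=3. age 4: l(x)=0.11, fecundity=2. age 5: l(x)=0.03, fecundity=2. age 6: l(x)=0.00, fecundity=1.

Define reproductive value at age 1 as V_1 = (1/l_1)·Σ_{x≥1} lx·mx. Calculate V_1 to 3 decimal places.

2.725

lx·mx for x ≥ 1: 0, 0.88, 0.72, 0.22, 0.06, 0 → sum = 1.88
V_1 = 1.88 / l_1 = 1.88 / 0.69 = 2.724638… → 2.725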